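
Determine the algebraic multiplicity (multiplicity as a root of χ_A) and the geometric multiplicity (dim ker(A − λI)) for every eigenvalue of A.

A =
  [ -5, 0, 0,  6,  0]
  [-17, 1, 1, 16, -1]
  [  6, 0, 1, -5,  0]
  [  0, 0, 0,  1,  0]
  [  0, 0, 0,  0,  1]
λ = -5: alg = 1, geom = 1; λ = 1: alg = 4, geom = 2

Step 1 — factor the characteristic polynomial to read off the algebraic multiplicities:
  χ_A(x) = (x - 1)^4*(x + 5)

Step 2 — compute geometric multiplicities via the rank-nullity identity g(λ) = n − rank(A − λI):
  rank(A − (-5)·I) = 4, so dim ker(A − (-5)·I) = n − 4 = 1
  rank(A − (1)·I) = 3, so dim ker(A − (1)·I) = n − 3 = 2

Summary:
  λ = -5: algebraic multiplicity = 1, geometric multiplicity = 1
  λ = 1: algebraic multiplicity = 4, geometric multiplicity = 2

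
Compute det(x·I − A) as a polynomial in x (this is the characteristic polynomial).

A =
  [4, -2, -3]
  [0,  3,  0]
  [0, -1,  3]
x^3 - 10*x^2 + 33*x - 36

Expanding det(x·I − A) (e.g. by cofactor expansion or by noting that A is similar to its Jordan form J, which has the same characteristic polynomial as A) gives
  χ_A(x) = x^3 - 10*x^2 + 33*x - 36
which factors as (x - 4)*(x - 3)^2. The eigenvalues (with algebraic multiplicities) are λ = 3 with multiplicity 2, λ = 4 with multiplicity 1.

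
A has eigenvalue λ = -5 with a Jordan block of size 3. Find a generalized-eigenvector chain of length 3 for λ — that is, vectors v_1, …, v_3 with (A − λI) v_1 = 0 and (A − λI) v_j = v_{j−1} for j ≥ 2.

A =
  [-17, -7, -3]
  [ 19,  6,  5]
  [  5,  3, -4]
A Jordan chain for λ = -5 of length 3:
v_1 = (-4, 6, 2)ᵀ
v_2 = (-12, 19, 5)ᵀ
v_3 = (1, 0, 0)ᵀ

Let N = A − (-5)·I. We want v_3 with N^3 v_3 = 0 but N^2 v_3 ≠ 0; then v_{j-1} := N · v_j for j = 3, …, 2.

Pick v_3 = (1, 0, 0)ᵀ.
Then v_2 = N · v_3 = (-12, 19, 5)ᵀ.
Then v_1 = N · v_2 = (-4, 6, 2)ᵀ.

Sanity check: (A − (-5)·I) v_1 = (0, 0, 0)ᵀ = 0. ✓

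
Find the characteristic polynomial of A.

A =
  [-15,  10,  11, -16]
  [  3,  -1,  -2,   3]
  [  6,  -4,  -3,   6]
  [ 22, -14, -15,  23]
x^4 - 4*x^3 + 6*x^2 - 4*x + 1

Expanding det(x·I − A) (e.g. by cofactor expansion or by noting that A is similar to its Jordan form J, which has the same characteristic polynomial as A) gives
  χ_A(x) = x^4 - 4*x^3 + 6*x^2 - 4*x + 1
which factors as (x - 1)^4. The eigenvalues (with algebraic multiplicities) are λ = 1 with multiplicity 4.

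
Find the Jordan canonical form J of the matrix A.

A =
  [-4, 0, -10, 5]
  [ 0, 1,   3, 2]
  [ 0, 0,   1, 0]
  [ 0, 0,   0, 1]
J_1(-4) ⊕ J_2(1) ⊕ J_1(1)

The characteristic polynomial is
  det(x·I − A) = x^4 + x^3 - 9*x^2 + 11*x - 4 = (x - 1)^3*(x + 4)

Eigenvalues and multiplicities (the geometric multiplicity of λ is n − rank(A − λI), which equals the number of Jordan blocks for λ):
  λ = -4: algebraic multiplicity = 1, geometric multiplicity = 1
  λ = 1: algebraic multiplicity = 3, geometric multiplicity = 2

Determining the block sizes for each eigenvalue:
  λ = -4: one block (gm = 1), so the single block has size am = 1 → block sizes [1]
  λ = 1: 2 blocks summing to 3 forces exactly one block of size 2 and the rest size 1 → block sizes [2, 1]

Assembling the blocks gives a Jordan form
J =
  [-4, 0, 0, 0]
  [ 0, 1, 1, 0]
  [ 0, 0, 1, 0]
  [ 0, 0, 0, 1]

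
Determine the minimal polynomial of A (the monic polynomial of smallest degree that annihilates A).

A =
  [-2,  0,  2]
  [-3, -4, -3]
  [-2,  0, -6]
x^2 + 8*x + 16

The characteristic polynomial is χ_A(x) = (x + 4)^3, so the eigenvalues are known. The minimal polynomial is
  m_A(x) = Π_λ (x − λ)^{k_λ}
where k_λ is the size of the *largest* Jordan block for λ (equivalently, the smallest k with (A − λI)^k v = 0 for every generalised eigenvector v of λ).

  λ = -4: largest Jordan block has size 2, contributing (x + 4)^2

So m_A(x) = (x + 4)^2 = x^2 + 8*x + 16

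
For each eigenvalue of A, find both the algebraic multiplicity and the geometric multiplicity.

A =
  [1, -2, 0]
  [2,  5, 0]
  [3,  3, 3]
λ = 3: alg = 3, geom = 2

Step 1 — factor the characteristic polynomial to read off the algebraic multiplicities:
  χ_A(x) = (x - 3)^3

Step 2 — compute geometric multiplicities via the rank-nullity identity g(λ) = n − rank(A − λI):
  rank(A − (3)·I) = 1, so dim ker(A − (3)·I) = n − 1 = 2

Summary:
  λ = 3: algebraic multiplicity = 3, geometric multiplicity = 2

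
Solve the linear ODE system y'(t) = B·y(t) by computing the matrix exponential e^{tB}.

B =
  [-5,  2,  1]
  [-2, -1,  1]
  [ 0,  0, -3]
e^{tB} =
  [-2*t*exp(-3*t) + exp(-3*t), 2*t*exp(-3*t), t*exp(-3*t)]
  [-2*t*exp(-3*t), 2*t*exp(-3*t) + exp(-3*t), t*exp(-3*t)]
  [0, 0, exp(-3*t)]

Strategy: write B = P · J · P⁻¹ where J is a Jordan canonical form, so e^{tB} = P · e^{tJ} · P⁻¹, and e^{tJ} can be computed block-by-block.

B has Jordan form
J =
  [-3,  1,  0]
  [ 0, -3,  0]
  [ 0,  0, -3]
(up to reordering of blocks).

Per-block formulas:
  For a 2×2 Jordan block J_2(-3): exp(t · J_2(-3)) = e^(-3t)·(I + t·N), where N is the 2×2 nilpotent shift.
  For a 1×1 block at λ = -3: exp(t · [-3]) = [e^(-3t)].

After assembling e^{tJ} and conjugating by P, we get:

e^{tB} =
  [-2*t*exp(-3*t) + exp(-3*t), 2*t*exp(-3*t), t*exp(-3*t)]
  [-2*t*exp(-3*t), 2*t*exp(-3*t) + exp(-3*t), t*exp(-3*t)]
  [0, 0, exp(-3*t)]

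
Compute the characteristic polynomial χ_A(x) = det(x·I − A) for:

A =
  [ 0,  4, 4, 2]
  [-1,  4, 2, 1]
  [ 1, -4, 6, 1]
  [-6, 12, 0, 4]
x^4 - 14*x^3 + 72*x^2 - 160*x + 128

Expanding det(x·I − A) (e.g. by cofactor expansion or by noting that A is similar to its Jordan form J, which has the same characteristic polynomial as A) gives
  χ_A(x) = x^4 - 14*x^3 + 72*x^2 - 160*x + 128
which factors as (x - 4)^3*(x - 2). The eigenvalues (with algebraic multiplicities) are λ = 2 with multiplicity 1, λ = 4 with multiplicity 3.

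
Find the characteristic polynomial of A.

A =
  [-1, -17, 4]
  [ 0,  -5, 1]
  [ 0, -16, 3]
x^3 + 3*x^2 + 3*x + 1

Expanding det(x·I − A) (e.g. by cofactor expansion or by noting that A is similar to its Jordan form J, which has the same characteristic polynomial as A) gives
  χ_A(x) = x^3 + 3*x^2 + 3*x + 1
which factors as (x + 1)^3. The eigenvalues (with algebraic multiplicities) are λ = -1 with multiplicity 3.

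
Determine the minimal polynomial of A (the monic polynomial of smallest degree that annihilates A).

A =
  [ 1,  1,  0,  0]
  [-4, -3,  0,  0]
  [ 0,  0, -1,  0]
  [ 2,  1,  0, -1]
x^2 + 2*x + 1

The characteristic polynomial is χ_A(x) = (x + 1)^4, so the eigenvalues are known. The minimal polynomial is
  m_A(x) = Π_λ (x − λ)^{k_λ}
where k_λ is the size of the *largest* Jordan block for λ (equivalently, the smallest k with (A − λI)^k v = 0 for every generalised eigenvector v of λ).

  λ = -1: largest Jordan block has size 2, contributing (x + 1)^2

So m_A(x) = (x + 1)^2 = x^2 + 2*x + 1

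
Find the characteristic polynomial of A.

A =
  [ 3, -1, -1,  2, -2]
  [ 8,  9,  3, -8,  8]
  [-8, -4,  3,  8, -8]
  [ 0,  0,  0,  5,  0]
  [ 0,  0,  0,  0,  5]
x^5 - 25*x^4 + 250*x^3 - 1250*x^2 + 3125*x - 3125

Expanding det(x·I − A) (e.g. by cofactor expansion or by noting that A is similar to its Jordan form J, which has the same characteristic polynomial as A) gives
  χ_A(x) = x^5 - 25*x^4 + 250*x^3 - 1250*x^2 + 3125*x - 3125
which factors as (x - 5)^5. The eigenvalues (with algebraic multiplicities) are λ = 5 with multiplicity 5.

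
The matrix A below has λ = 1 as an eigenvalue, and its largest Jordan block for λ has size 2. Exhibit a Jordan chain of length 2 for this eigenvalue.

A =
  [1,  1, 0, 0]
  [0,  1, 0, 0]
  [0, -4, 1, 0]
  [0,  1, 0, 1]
A Jordan chain for λ = 1 of length 2:
v_1 = (1, 0, -4, 1)ᵀ
v_2 = (0, 1, 0, 0)ᵀ

Let N = A − (1)·I. We want v_2 with N^2 v_2 = 0 but N^1 v_2 ≠ 0; then v_{j-1} := N · v_j for j = 2, …, 2.

Pick v_2 = (0, 1, 0, 0)ᵀ.
Then v_1 = N · v_2 = (1, 0, -4, 1)ᵀ.

Sanity check: (A − (1)·I) v_1 = (0, 0, 0, 0)ᵀ = 0. ✓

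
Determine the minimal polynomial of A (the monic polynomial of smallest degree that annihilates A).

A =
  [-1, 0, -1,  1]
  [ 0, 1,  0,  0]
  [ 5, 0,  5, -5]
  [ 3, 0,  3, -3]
x^2 - x

The characteristic polynomial is χ_A(x) = x^2*(x - 1)^2, so the eigenvalues are known. The minimal polynomial is
  m_A(x) = Π_λ (x − λ)^{k_λ}
where k_λ is the size of the *largest* Jordan block for λ (equivalently, the smallest k with (A − λI)^k v = 0 for every generalised eigenvector v of λ).

  λ = 0: largest Jordan block has size 1, contributing (x − 0)
  λ = 1: largest Jordan block has size 1, contributing (x − 1)

So m_A(x) = x*(x - 1) = x^2 - x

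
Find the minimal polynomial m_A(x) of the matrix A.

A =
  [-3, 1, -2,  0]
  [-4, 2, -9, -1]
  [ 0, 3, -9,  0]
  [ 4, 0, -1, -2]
x^3 + 9*x^2 + 27*x + 27

The characteristic polynomial is χ_A(x) = (x + 3)^4, so the eigenvalues are known. The minimal polynomial is
  m_A(x) = Π_λ (x − λ)^{k_λ}
where k_λ is the size of the *largest* Jordan block for λ (equivalently, the smallest k with (A − λI)^k v = 0 for every generalised eigenvector v of λ).

  λ = -3: largest Jordan block has size 3, contributing (x + 3)^3

So m_A(x) = (x + 3)^3 = x^3 + 9*x^2 + 27*x + 27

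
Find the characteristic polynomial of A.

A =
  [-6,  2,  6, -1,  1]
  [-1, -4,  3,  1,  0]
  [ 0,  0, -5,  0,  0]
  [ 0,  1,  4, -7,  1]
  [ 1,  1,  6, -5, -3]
x^5 + 25*x^4 + 250*x^3 + 1250*x^2 + 3125*x + 3125

Expanding det(x·I − A) (e.g. by cofactor expansion or by noting that A is similar to its Jordan form J, which has the same characteristic polynomial as A) gives
  χ_A(x) = x^5 + 25*x^4 + 250*x^3 + 1250*x^2 + 3125*x + 3125
which factors as (x + 5)^5. The eigenvalues (with algebraic multiplicities) are λ = -5 with multiplicity 5.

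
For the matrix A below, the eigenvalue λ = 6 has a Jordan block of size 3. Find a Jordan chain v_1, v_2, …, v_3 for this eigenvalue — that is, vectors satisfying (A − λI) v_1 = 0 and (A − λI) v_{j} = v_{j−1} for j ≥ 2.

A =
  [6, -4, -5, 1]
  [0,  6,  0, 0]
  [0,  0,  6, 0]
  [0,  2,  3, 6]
A Jordan chain for λ = 6 of length 3:
v_1 = (2, 0, 0, 0)ᵀ
v_2 = (-4, 0, 0, 2)ᵀ
v_3 = (0, 1, 0, 0)ᵀ

Let N = A − (6)·I. We want v_3 with N^3 v_3 = 0 but N^2 v_3 ≠ 0; then v_{j-1} := N · v_j for j = 3, …, 2.

Pick v_3 = (0, 1, 0, 0)ᵀ.
Then v_2 = N · v_3 = (-4, 0, 0, 2)ᵀ.
Then v_1 = N · v_2 = (2, 0, 0, 0)ᵀ.

Sanity check: (A − (6)·I) v_1 = (0, 0, 0, 0)ᵀ = 0. ✓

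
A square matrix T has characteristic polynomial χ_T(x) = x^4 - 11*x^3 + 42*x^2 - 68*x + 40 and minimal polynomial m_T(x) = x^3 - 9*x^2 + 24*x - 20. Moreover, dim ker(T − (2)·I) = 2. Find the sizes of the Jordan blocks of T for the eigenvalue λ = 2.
Block sizes for λ = 2: [2, 1]

Step 1 — from the characteristic polynomial, algebraic multiplicity of λ = 2 is 3. From dim ker(T − (2)·I) = 2, there are exactly 2 Jordan blocks for λ = 2.
Step 2 — from the minimal polynomial, the factor (x − 2)^2 tells us the largest block for λ = 2 has size 2.
Step 3 — with total size 3, 2 blocks, and largest block 2, the block sizes (in nonincreasing order) are [2, 1].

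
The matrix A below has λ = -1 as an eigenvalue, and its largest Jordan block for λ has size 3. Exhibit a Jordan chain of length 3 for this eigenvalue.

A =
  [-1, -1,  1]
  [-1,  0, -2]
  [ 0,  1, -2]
A Jordan chain for λ = -1 of length 3:
v_1 = (1, -1, -1)ᵀ
v_2 = (0, -1, 0)ᵀ
v_3 = (1, 0, 0)ᵀ

Let N = A − (-1)·I. We want v_3 with N^3 v_3 = 0 but N^2 v_3 ≠ 0; then v_{j-1} := N · v_j for j = 3, …, 2.

Pick v_3 = (1, 0, 0)ᵀ.
Then v_2 = N · v_3 = (0, -1, 0)ᵀ.
Then v_1 = N · v_2 = (1, -1, -1)ᵀ.

Sanity check: (A − (-1)·I) v_1 = (0, 0, 0)ᵀ = 0. ✓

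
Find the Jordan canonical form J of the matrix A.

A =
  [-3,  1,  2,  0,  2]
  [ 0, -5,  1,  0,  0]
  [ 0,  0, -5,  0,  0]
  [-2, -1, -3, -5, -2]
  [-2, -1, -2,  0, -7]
J_3(-5) ⊕ J_1(-5) ⊕ J_1(-5)

The characteristic polynomial is
  det(x·I − A) = x^5 + 25*x^4 + 250*x^3 + 1250*x^2 + 3125*x + 3125 = (x + 5)^5

Eigenvalues and multiplicities (the geometric multiplicity of λ is n − rank(A − λI), which equals the number of Jordan blocks for λ):
  λ = -5: algebraic multiplicity = 5, geometric multiplicity = 3

Determining the block sizes for each eigenvalue:
  λ = -5: with am = 5 and gm = 3, the partition is not yet determined (e.g. several partitions of 5 into 3 parts exist). Let N = A − (-5)·I. Computing rank(N^1) = 2, rank(N^2) = 1, rank(N^3) = 0; the number of blocks of size ≥ j is rank(N^{j−1}) − rank(N^j), giving [3, 1, 1]. So we have 1 block(s) of size 3, 2 block(s) of size 1 → block sizes [3, 1, 1]

Assembling the blocks gives a Jordan form
J =
  [-5,  1,  0,  0,  0]
  [ 0, -5,  1,  0,  0]
  [ 0,  0, -5,  0,  0]
  [ 0,  0,  0, -5,  0]
  [ 0,  0,  0,  0, -5]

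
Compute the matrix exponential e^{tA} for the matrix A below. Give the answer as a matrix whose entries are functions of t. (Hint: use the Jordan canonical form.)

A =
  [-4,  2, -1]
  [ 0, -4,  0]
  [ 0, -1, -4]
e^{tA} =
  [exp(-4*t), t^2*exp(-4*t)/2 + 2*t*exp(-4*t), -t*exp(-4*t)]
  [0, exp(-4*t), 0]
  [0, -t*exp(-4*t), exp(-4*t)]

Strategy: write A = P · J · P⁻¹ where J is a Jordan canonical form, so e^{tA} = P · e^{tJ} · P⁻¹, and e^{tJ} can be computed block-by-block.

A has Jordan form
J =
  [-4,  1,  0]
  [ 0, -4,  1]
  [ 0,  0, -4]
(up to reordering of blocks).

Per-block formulas:
  For a 3×3 Jordan block J_3(-4): exp(t · J_3(-4)) = e^(-4t)·(I + t·N + (t^2/2)·N^2), where N is the 3×3 nilpotent shift.

After assembling e^{tJ} and conjugating by P, we get:

e^{tA} =
  [exp(-4*t), t^2*exp(-4*t)/2 + 2*t*exp(-4*t), -t*exp(-4*t)]
  [0, exp(-4*t), 0]
  [0, -t*exp(-4*t), exp(-4*t)]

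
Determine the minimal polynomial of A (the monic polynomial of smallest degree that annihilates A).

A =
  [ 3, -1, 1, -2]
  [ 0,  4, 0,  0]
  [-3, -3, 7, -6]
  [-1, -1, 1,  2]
x^2 - 8*x + 16

The characteristic polynomial is χ_A(x) = (x - 4)^4, so the eigenvalues are known. The minimal polynomial is
  m_A(x) = Π_λ (x − λ)^{k_λ}
where k_λ is the size of the *largest* Jordan block for λ (equivalently, the smallest k with (A − λI)^k v = 0 for every generalised eigenvector v of λ).

  λ = 4: largest Jordan block has size 2, contributing (x − 4)^2

So m_A(x) = (x - 4)^2 = x^2 - 8*x + 16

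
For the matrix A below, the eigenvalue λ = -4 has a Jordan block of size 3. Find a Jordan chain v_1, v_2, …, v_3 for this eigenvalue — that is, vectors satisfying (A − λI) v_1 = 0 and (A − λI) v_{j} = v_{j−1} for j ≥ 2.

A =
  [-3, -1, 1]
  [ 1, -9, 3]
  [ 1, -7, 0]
A Jordan chain for λ = -4 of length 3:
v_1 = (1, -1, -2)ᵀ
v_2 = (1, 1, 1)ᵀ
v_3 = (1, 0, 0)ᵀ

Let N = A − (-4)·I. We want v_3 with N^3 v_3 = 0 but N^2 v_3 ≠ 0; then v_{j-1} := N · v_j for j = 3, …, 2.

Pick v_3 = (1, 0, 0)ᵀ.
Then v_2 = N · v_3 = (1, 1, 1)ᵀ.
Then v_1 = N · v_2 = (1, -1, -2)ᵀ.

Sanity check: (A − (-4)·I) v_1 = (0, 0, 0)ᵀ = 0. ✓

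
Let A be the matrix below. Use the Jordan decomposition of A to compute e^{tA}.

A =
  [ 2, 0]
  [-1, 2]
e^{tA} =
  [exp(2*t), 0]
  [-t*exp(2*t), exp(2*t)]

Strategy: write A = P · J · P⁻¹ where J is a Jordan canonical form, so e^{tA} = P · e^{tJ} · P⁻¹, and e^{tJ} can be computed block-by-block.

A has Jordan form
J =
  [2, 1]
  [0, 2]
(up to reordering of blocks).

Per-block formulas:
  For a 2×2 Jordan block J_2(2): exp(t · J_2(2)) = e^(2t)·(I + t·N), where N is the 2×2 nilpotent shift.

After assembling e^{tJ} and conjugating by P, we get:

e^{tA} =
  [exp(2*t), 0]
  [-t*exp(2*t), exp(2*t)]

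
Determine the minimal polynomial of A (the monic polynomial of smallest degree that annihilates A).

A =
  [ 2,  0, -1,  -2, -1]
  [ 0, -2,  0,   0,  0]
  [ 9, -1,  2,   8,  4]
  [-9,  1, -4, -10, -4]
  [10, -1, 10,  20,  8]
x^4 - 2*x^3 - 11*x^2 + 12*x + 36

The characteristic polynomial is χ_A(x) = (x - 3)^2*(x + 2)^3, so the eigenvalues are known. The minimal polynomial is
  m_A(x) = Π_λ (x − λ)^{k_λ}
where k_λ is the size of the *largest* Jordan block for λ (equivalently, the smallest k with (A − λI)^k v = 0 for every generalised eigenvector v of λ).

  λ = -2: largest Jordan block has size 2, contributing (x + 2)^2
  λ = 3: largest Jordan block has size 2, contributing (x − 3)^2

So m_A(x) = (x - 3)^2*(x + 2)^2 = x^4 - 2*x^3 - 11*x^2 + 12*x + 36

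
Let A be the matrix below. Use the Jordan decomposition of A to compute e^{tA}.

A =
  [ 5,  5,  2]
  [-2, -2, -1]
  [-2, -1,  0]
e^{tA} =
  [t^2*exp(t) + 4*t*exp(t) + exp(t), 3*t^2*exp(t)/2 + 5*t*exp(t), t^2*exp(t)/2 + 2*t*exp(t)]
  [-2*t*exp(t), -3*t*exp(t) + exp(t), -t*exp(t)]
  [-2*t^2*exp(t) - 2*t*exp(t), -3*t^2*exp(t) - t*exp(t), -t^2*exp(t) - t*exp(t) + exp(t)]

Strategy: write A = P · J · P⁻¹ where J is a Jordan canonical form, so e^{tA} = P · e^{tJ} · P⁻¹, and e^{tJ} can be computed block-by-block.

A has Jordan form
J =
  [1, 1, 0]
  [0, 1, 1]
  [0, 0, 1]
(up to reordering of blocks).

Per-block formulas:
  For a 3×3 Jordan block J_3(1): exp(t · J_3(1)) = e^(1t)·(I + t·N + (t^2/2)·N^2), where N is the 3×3 nilpotent shift.

After assembling e^{tJ} and conjugating by P, we get:

e^{tA} =
  [t^2*exp(t) + 4*t*exp(t) + exp(t), 3*t^2*exp(t)/2 + 5*t*exp(t), t^2*exp(t)/2 + 2*t*exp(t)]
  [-2*t*exp(t), -3*t*exp(t) + exp(t), -t*exp(t)]
  [-2*t^2*exp(t) - 2*t*exp(t), -3*t^2*exp(t) - t*exp(t), -t^2*exp(t) - t*exp(t) + exp(t)]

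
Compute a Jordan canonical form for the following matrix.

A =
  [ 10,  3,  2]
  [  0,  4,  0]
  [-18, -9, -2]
J_2(4) ⊕ J_1(4)

The characteristic polynomial is
  det(x·I − A) = x^3 - 12*x^2 + 48*x - 64 = (x - 4)^3

Eigenvalues and multiplicities (the geometric multiplicity of λ is n − rank(A − λI), which equals the number of Jordan blocks for λ):
  λ = 4: algebraic multiplicity = 3, geometric multiplicity = 2

Determining the block sizes for each eigenvalue:
  λ = 4: 2 blocks summing to 3 forces exactly one block of size 2 and the rest size 1 → block sizes [2, 1]

Assembling the blocks gives a Jordan form
J =
  [4, 1, 0]
  [0, 4, 0]
  [0, 0, 4]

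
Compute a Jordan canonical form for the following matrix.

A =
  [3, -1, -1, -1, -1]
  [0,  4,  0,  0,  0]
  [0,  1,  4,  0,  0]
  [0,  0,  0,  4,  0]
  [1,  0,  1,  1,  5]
J_2(4) ⊕ J_2(4) ⊕ J_1(4)

The characteristic polynomial is
  det(x·I − A) = x^5 - 20*x^4 + 160*x^3 - 640*x^2 + 1280*x - 1024 = (x - 4)^5

Eigenvalues and multiplicities (the geometric multiplicity of λ is n − rank(A − λI), which equals the number of Jordan blocks for λ):
  λ = 4: algebraic multiplicity = 5, geometric multiplicity = 3

Determining the block sizes for each eigenvalue:
  λ = 4: with am = 5 and gm = 3, the partition is not yet determined (e.g. several partitions of 5 into 3 parts exist). Let N = A − (4)·I. Computing rank(N^1) = 2, rank(N^2) = 0; the number of blocks of size ≥ j is rank(N^{j−1}) − rank(N^j), giving [3, 2]. So we have 2 block(s) of size 2, 1 block(s) of size 1 → block sizes [2, 2, 1]

Assembling the blocks gives a Jordan form
J =
  [4, 1, 0, 0, 0]
  [0, 4, 0, 0, 0]
  [0, 0, 4, 1, 0]
  [0, 0, 0, 4, 0]
  [0, 0, 0, 0, 4]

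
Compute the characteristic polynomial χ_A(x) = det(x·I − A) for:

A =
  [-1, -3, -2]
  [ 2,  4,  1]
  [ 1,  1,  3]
x^3 - 6*x^2 + 12*x - 8

Expanding det(x·I − A) (e.g. by cofactor expansion or by noting that A is similar to its Jordan form J, which has the same characteristic polynomial as A) gives
  χ_A(x) = x^3 - 6*x^2 + 12*x - 8
which factors as (x - 2)^3. The eigenvalues (with algebraic multiplicities) are λ = 2 with multiplicity 3.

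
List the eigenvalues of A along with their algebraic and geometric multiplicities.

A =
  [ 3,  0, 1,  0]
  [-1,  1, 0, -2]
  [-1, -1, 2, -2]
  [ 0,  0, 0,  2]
λ = 2: alg = 4, geom = 2

Step 1 — factor the characteristic polynomial to read off the algebraic multiplicities:
  χ_A(x) = (x - 2)^4

Step 2 — compute geometric multiplicities via the rank-nullity identity g(λ) = n − rank(A − λI):
  rank(A − (2)·I) = 2, so dim ker(A − (2)·I) = n − 2 = 2

Summary:
  λ = 2: algebraic multiplicity = 4, geometric multiplicity = 2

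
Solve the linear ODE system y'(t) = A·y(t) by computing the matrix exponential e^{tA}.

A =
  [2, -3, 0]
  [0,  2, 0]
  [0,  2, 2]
e^{tA} =
  [exp(2*t), -3*t*exp(2*t), 0]
  [0, exp(2*t), 0]
  [0, 2*t*exp(2*t), exp(2*t)]

Strategy: write A = P · J · P⁻¹ where J is a Jordan canonical form, so e^{tA} = P · e^{tJ} · P⁻¹, and e^{tJ} can be computed block-by-block.

A has Jordan form
J =
  [2, 1, 0]
  [0, 2, 0]
  [0, 0, 2]
(up to reordering of blocks).

Per-block formulas:
  For a 2×2 Jordan block J_2(2): exp(t · J_2(2)) = e^(2t)·(I + t·N), where N is the 2×2 nilpotent shift.
  For a 1×1 block at λ = 2: exp(t · [2]) = [e^(2t)].

After assembling e^{tJ} and conjugating by P, we get:

e^{tA} =
  [exp(2*t), -3*t*exp(2*t), 0]
  [0, exp(2*t), 0]
  [0, 2*t*exp(2*t), exp(2*t)]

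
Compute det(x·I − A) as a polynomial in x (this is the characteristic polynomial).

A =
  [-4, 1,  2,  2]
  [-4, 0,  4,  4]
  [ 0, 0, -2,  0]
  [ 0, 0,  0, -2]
x^4 + 8*x^3 + 24*x^2 + 32*x + 16

Expanding det(x·I − A) (e.g. by cofactor expansion or by noting that A is similar to its Jordan form J, which has the same characteristic polynomial as A) gives
  χ_A(x) = x^4 + 8*x^3 + 24*x^2 + 32*x + 16
which factors as (x + 2)^4. The eigenvalues (with algebraic multiplicities) are λ = -2 with multiplicity 4.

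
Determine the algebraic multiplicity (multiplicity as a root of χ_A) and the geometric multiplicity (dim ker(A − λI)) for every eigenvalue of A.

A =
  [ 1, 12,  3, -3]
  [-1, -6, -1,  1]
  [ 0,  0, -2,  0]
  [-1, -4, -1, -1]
λ = -2: alg = 4, geom = 3

Step 1 — factor the characteristic polynomial to read off the algebraic multiplicities:
  χ_A(x) = (x + 2)^4

Step 2 — compute geometric multiplicities via the rank-nullity identity g(λ) = n − rank(A − λI):
  rank(A − (-2)·I) = 1, so dim ker(A − (-2)·I) = n − 1 = 3

Summary:
  λ = -2: algebraic multiplicity = 4, geometric multiplicity = 3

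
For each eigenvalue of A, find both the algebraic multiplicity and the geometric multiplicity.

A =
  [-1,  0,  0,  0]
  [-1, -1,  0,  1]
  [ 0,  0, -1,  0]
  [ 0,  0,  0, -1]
λ = -1: alg = 4, geom = 3

Step 1 — factor the characteristic polynomial to read off the algebraic multiplicities:
  χ_A(x) = (x + 1)^4

Step 2 — compute geometric multiplicities via the rank-nullity identity g(λ) = n − rank(A − λI):
  rank(A − (-1)·I) = 1, so dim ker(A − (-1)·I) = n − 1 = 3

Summary:
  λ = -1: algebraic multiplicity = 4, geometric multiplicity = 3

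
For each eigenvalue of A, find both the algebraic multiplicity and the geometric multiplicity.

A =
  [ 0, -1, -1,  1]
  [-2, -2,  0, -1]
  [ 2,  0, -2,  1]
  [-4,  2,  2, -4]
λ = -2: alg = 4, geom = 2

Step 1 — factor the characteristic polynomial to read off the algebraic multiplicities:
  χ_A(x) = (x + 2)^4

Step 2 — compute geometric multiplicities via the rank-nullity identity g(λ) = n − rank(A − λI):
  rank(A − (-2)·I) = 2, so dim ker(A − (-2)·I) = n − 2 = 2

Summary:
  λ = -2: algebraic multiplicity = 4, geometric multiplicity = 2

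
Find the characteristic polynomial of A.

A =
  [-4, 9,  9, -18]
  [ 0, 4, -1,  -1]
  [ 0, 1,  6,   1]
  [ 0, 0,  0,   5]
x^4 - 11*x^3 + 15*x^2 + 175*x - 500

Expanding det(x·I − A) (e.g. by cofactor expansion or by noting that A is similar to its Jordan form J, which has the same characteristic polynomial as A) gives
  χ_A(x) = x^4 - 11*x^3 + 15*x^2 + 175*x - 500
which factors as (x - 5)^3*(x + 4). The eigenvalues (with algebraic multiplicities) are λ = -4 with multiplicity 1, λ = 5 with multiplicity 3.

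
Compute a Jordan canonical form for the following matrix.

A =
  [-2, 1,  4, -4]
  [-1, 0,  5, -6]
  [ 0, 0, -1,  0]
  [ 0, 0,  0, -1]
J_3(-1) ⊕ J_1(-1)

The characteristic polynomial is
  det(x·I − A) = x^4 + 4*x^3 + 6*x^2 + 4*x + 1 = (x + 1)^4

Eigenvalues and multiplicities (the geometric multiplicity of λ is n − rank(A − λI), which equals the number of Jordan blocks for λ):
  λ = -1: algebraic multiplicity = 4, geometric multiplicity = 2

Determining the block sizes for each eigenvalue:
  λ = -1: with am = 4 and gm = 2, the partition is not yet determined (e.g. several partitions of 4 into 2 parts exist). Let N = A − (-1)·I. Computing rank(N^1) = 2, rank(N^2) = 1, rank(N^3) = 0; the number of blocks of size ≥ j is rank(N^{j−1}) − rank(N^j), giving [2, 1, 1]. So we have 1 block(s) of size 3, 1 block(s) of size 1 → block sizes [3, 1]

Assembling the blocks gives a Jordan form
J =
  [-1,  1,  0,  0]
  [ 0, -1,  1,  0]
  [ 0,  0, -1,  0]
  [ 0,  0,  0, -1]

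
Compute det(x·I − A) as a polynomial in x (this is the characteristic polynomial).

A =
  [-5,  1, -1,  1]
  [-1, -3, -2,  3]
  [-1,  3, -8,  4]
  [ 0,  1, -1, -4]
x^4 + 20*x^3 + 150*x^2 + 500*x + 625

Expanding det(x·I − A) (e.g. by cofactor expansion or by noting that A is similar to its Jordan form J, which has the same characteristic polynomial as A) gives
  χ_A(x) = x^4 + 20*x^3 + 150*x^2 + 500*x + 625
which factors as (x + 5)^4. The eigenvalues (with algebraic multiplicities) are λ = -5 with multiplicity 4.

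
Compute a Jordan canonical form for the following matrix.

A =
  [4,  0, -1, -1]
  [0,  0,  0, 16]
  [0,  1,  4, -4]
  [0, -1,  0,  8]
J_2(4) ⊕ J_2(4)

The characteristic polynomial is
  det(x·I − A) = x^4 - 16*x^3 + 96*x^2 - 256*x + 256 = (x - 4)^4

Eigenvalues and multiplicities (the geometric multiplicity of λ is n − rank(A − λI), which equals the number of Jordan blocks for λ):
  λ = 4: algebraic multiplicity = 4, geometric multiplicity = 2

Determining the block sizes for each eigenvalue:
  λ = 4: with am = 4 and gm = 2, the partition is not yet determined (e.g. several partitions of 4 into 2 parts exist). Let N = A − (4)·I. Computing rank(N^1) = 2, rank(N^2) = 0; the number of blocks of size ≥ j is rank(N^{j−1}) − rank(N^j), giving [2, 2]. So we have 2 block(s) of size 2 → block sizes [2, 2]

Assembling the blocks gives a Jordan form
J =
  [4, 1, 0, 0]
  [0, 4, 0, 0]
  [0, 0, 4, 1]
  [0, 0, 0, 4]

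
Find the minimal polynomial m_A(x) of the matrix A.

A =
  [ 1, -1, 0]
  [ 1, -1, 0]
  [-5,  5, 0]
x^2

The characteristic polynomial is χ_A(x) = x^3, so the eigenvalues are known. The minimal polynomial is
  m_A(x) = Π_λ (x − λ)^{k_λ}
where k_λ is the size of the *largest* Jordan block for λ (equivalently, the smallest k with (A − λI)^k v = 0 for every generalised eigenvector v of λ).

  λ = 0: largest Jordan block has size 2, contributing (x − 0)^2

So m_A(x) = x^2 = x^2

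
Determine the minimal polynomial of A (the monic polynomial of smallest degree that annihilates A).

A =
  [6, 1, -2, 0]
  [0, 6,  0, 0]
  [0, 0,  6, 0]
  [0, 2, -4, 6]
x^2 - 12*x + 36

The characteristic polynomial is χ_A(x) = (x - 6)^4, so the eigenvalues are known. The minimal polynomial is
  m_A(x) = Π_λ (x − λ)^{k_λ}
where k_λ is the size of the *largest* Jordan block for λ (equivalently, the smallest k with (A − λI)^k v = 0 for every generalised eigenvector v of λ).

  λ = 6: largest Jordan block has size 2, contributing (x − 6)^2

So m_A(x) = (x - 6)^2 = x^2 - 12*x + 36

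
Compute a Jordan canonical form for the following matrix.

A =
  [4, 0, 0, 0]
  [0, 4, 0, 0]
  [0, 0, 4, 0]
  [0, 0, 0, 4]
J_1(4) ⊕ J_1(4) ⊕ J_1(4) ⊕ J_1(4)

The characteristic polynomial is
  det(x·I − A) = x^4 - 16*x^3 + 96*x^2 - 256*x + 256 = (x - 4)^4

Eigenvalues and multiplicities (the geometric multiplicity of λ is n − rank(A − λI), which equals the number of Jordan blocks for λ):
  λ = 4: algebraic multiplicity = 4, geometric multiplicity = 4

Determining the block sizes for each eigenvalue:
  λ = 4: gm = am = 4, so every block has size 1 → block sizes [1, 1, 1, 1]

Assembling the blocks gives a Jordan form
J =
  [4, 0, 0, 0]
  [0, 4, 0, 0]
  [0, 0, 4, 0]
  [0, 0, 0, 4]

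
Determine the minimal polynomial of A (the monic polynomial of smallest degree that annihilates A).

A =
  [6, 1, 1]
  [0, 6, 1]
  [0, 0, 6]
x^3 - 18*x^2 + 108*x - 216

The characteristic polynomial is χ_A(x) = (x - 6)^3, so the eigenvalues are known. The minimal polynomial is
  m_A(x) = Π_λ (x − λ)^{k_λ}
where k_λ is the size of the *largest* Jordan block for λ (equivalently, the smallest k with (A − λI)^k v = 0 for every generalised eigenvector v of λ).

  λ = 6: largest Jordan block has size 3, contributing (x − 6)^3

So m_A(x) = (x - 6)^3 = x^3 - 18*x^2 + 108*x - 216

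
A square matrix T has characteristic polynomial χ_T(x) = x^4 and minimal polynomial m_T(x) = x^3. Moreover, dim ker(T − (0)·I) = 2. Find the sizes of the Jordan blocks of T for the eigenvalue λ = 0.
Block sizes for λ = 0: [3, 1]

Step 1 — from the characteristic polynomial, algebraic multiplicity of λ = 0 is 4. From dim ker(T − (0)·I) = 2, there are exactly 2 Jordan blocks for λ = 0.
Step 2 — from the minimal polynomial, the factor (x − 0)^3 tells us the largest block for λ = 0 has size 3.
Step 3 — with total size 4, 2 blocks, and largest block 3, the block sizes (in nonincreasing order) are [3, 1].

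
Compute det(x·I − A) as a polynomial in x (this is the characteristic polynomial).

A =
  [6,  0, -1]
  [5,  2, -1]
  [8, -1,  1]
x^3 - 9*x^2 + 27*x - 27

Expanding det(x·I − A) (e.g. by cofactor expansion or by noting that A is similar to its Jordan form J, which has the same characteristic polynomial as A) gives
  χ_A(x) = x^3 - 9*x^2 + 27*x - 27
which factors as (x - 3)^3. The eigenvalues (with algebraic multiplicities) are λ = 3 with multiplicity 3.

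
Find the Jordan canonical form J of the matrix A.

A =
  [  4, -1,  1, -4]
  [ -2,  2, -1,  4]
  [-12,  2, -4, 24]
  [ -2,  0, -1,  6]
J_3(2) ⊕ J_1(2)

The characteristic polynomial is
  det(x·I − A) = x^4 - 8*x^3 + 24*x^2 - 32*x + 16 = (x - 2)^4

Eigenvalues and multiplicities (the geometric multiplicity of λ is n − rank(A − λI), which equals the number of Jordan blocks for λ):
  λ = 2: algebraic multiplicity = 4, geometric multiplicity = 2

Determining the block sizes for each eigenvalue:
  λ = 2: with am = 4 and gm = 2, the partition is not yet determined (e.g. several partitions of 4 into 2 parts exist). Let N = A − (2)·I. Computing rank(N^1) = 2, rank(N^2) = 1, rank(N^3) = 0; the number of blocks of size ≥ j is rank(N^{j−1}) − rank(N^j), giving [2, 1, 1]. So we have 1 block(s) of size 3, 1 block(s) of size 1 → block sizes [3, 1]

Assembling the blocks gives a Jordan form
J =
  [2, 1, 0, 0]
  [0, 2, 1, 0]
  [0, 0, 2, 0]
  [0, 0, 0, 2]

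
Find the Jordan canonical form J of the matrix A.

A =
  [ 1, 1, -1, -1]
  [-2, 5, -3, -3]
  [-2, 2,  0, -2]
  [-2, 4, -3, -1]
J_3(1) ⊕ J_1(2)

The characteristic polynomial is
  det(x·I − A) = x^4 - 5*x^3 + 9*x^2 - 7*x + 2 = (x - 2)*(x - 1)^3

Eigenvalues and multiplicities (the geometric multiplicity of λ is n − rank(A − λI), which equals the number of Jordan blocks for λ):
  λ = 1: algebraic multiplicity = 3, geometric multiplicity = 1
  λ = 2: algebraic multiplicity = 1, geometric multiplicity = 1

Determining the block sizes for each eigenvalue:
  λ = 1: one block (gm = 1), so the single block has size am = 3 → block sizes [3]
  λ = 2: one block (gm = 1), so the single block has size am = 1 → block sizes [1]

Assembling the blocks gives a Jordan form
J =
  [1, 1, 0, 0]
  [0, 1, 1, 0]
  [0, 0, 1, 0]
  [0, 0, 0, 2]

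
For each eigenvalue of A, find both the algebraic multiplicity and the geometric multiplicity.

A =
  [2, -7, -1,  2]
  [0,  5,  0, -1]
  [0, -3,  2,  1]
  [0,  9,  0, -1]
λ = 2: alg = 4, geom = 2

Step 1 — factor the characteristic polynomial to read off the algebraic multiplicities:
  χ_A(x) = (x - 2)^4

Step 2 — compute geometric multiplicities via the rank-nullity identity g(λ) = n − rank(A − λI):
  rank(A − (2)·I) = 2, so dim ker(A − (2)·I) = n − 2 = 2

Summary:
  λ = 2: algebraic multiplicity = 4, geometric multiplicity = 2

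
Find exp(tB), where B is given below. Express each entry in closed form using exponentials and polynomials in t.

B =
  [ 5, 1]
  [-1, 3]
e^{tB} =
  [t*exp(4*t) + exp(4*t), t*exp(4*t)]
  [-t*exp(4*t), -t*exp(4*t) + exp(4*t)]

Strategy: write B = P · J · P⁻¹ where J is a Jordan canonical form, so e^{tB} = P · e^{tJ} · P⁻¹, and e^{tJ} can be computed block-by-block.

B has Jordan form
J =
  [4, 1]
  [0, 4]
(up to reordering of blocks).

Per-block formulas:
  For a 2×2 Jordan block J_2(4): exp(t · J_2(4)) = e^(4t)·(I + t·N), where N is the 2×2 nilpotent shift.

After assembling e^{tJ} and conjugating by P, we get:

e^{tB} =
  [t*exp(4*t) + exp(4*t), t*exp(4*t)]
  [-t*exp(4*t), -t*exp(4*t) + exp(4*t)]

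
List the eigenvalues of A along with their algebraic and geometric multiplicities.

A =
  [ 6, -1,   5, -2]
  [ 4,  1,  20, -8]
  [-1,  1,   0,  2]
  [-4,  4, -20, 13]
λ = 5: alg = 4, geom = 3

Step 1 — factor the characteristic polynomial to read off the algebraic multiplicities:
  χ_A(x) = (x - 5)^4

Step 2 — compute geometric multiplicities via the rank-nullity identity g(λ) = n − rank(A − λI):
  rank(A − (5)·I) = 1, so dim ker(A − (5)·I) = n − 1 = 3

Summary:
  λ = 5: algebraic multiplicity = 4, geometric multiplicity = 3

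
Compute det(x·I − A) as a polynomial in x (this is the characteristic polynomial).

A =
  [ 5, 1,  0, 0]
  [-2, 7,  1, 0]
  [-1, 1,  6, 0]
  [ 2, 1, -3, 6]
x^4 - 24*x^3 + 216*x^2 - 864*x + 1296

Expanding det(x·I − A) (e.g. by cofactor expansion or by noting that A is similar to its Jordan form J, which has the same characteristic polynomial as A) gives
  χ_A(x) = x^4 - 24*x^3 + 216*x^2 - 864*x + 1296
which factors as (x - 6)^4. The eigenvalues (with algebraic multiplicities) are λ = 6 with multiplicity 4.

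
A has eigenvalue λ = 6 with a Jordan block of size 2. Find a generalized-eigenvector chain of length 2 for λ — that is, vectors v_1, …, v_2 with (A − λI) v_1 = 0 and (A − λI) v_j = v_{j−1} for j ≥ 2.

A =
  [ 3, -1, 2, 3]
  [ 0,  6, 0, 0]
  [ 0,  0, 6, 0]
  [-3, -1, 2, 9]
A Jordan chain for λ = 6 of length 2:
v_1 = (-3, 0, 0, -3)ᵀ
v_2 = (1, 0, 0, 0)ᵀ

Let N = A − (6)·I. We want v_2 with N^2 v_2 = 0 but N^1 v_2 ≠ 0; then v_{j-1} := N · v_j for j = 2, …, 2.

Pick v_2 = (1, 0, 0, 0)ᵀ.
Then v_1 = N · v_2 = (-3, 0, 0, -3)ᵀ.

Sanity check: (A − (6)·I) v_1 = (0, 0, 0, 0)ᵀ = 0. ✓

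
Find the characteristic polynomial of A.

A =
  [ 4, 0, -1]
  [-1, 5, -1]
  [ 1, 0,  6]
x^3 - 15*x^2 + 75*x - 125

Expanding det(x·I − A) (e.g. by cofactor expansion or by noting that A is similar to its Jordan form J, which has the same characteristic polynomial as A) gives
  χ_A(x) = x^3 - 15*x^2 + 75*x - 125
which factors as (x - 5)^3. The eigenvalues (with algebraic multiplicities) are λ = 5 with multiplicity 3.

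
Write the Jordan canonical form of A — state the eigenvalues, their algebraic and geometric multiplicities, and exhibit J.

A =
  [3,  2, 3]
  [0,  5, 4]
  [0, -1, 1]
J_3(3)

The characteristic polynomial is
  det(x·I − A) = x^3 - 9*x^2 + 27*x - 27 = (x - 3)^3

Eigenvalues and multiplicities (the geometric multiplicity of λ is n − rank(A − λI), which equals the number of Jordan blocks for λ):
  λ = 3: algebraic multiplicity = 3, geometric multiplicity = 1

Determining the block sizes for each eigenvalue:
  λ = 3: one block (gm = 1), so the single block has size am = 3 → block sizes [3]

Assembling the blocks gives a Jordan form
J =
  [3, 1, 0]
  [0, 3, 1]
  [0, 0, 3]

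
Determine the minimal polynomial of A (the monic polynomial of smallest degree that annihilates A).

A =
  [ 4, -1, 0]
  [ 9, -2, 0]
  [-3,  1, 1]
x^2 - 2*x + 1

The characteristic polynomial is χ_A(x) = (x - 1)^3, so the eigenvalues are known. The minimal polynomial is
  m_A(x) = Π_λ (x − λ)^{k_λ}
where k_λ is the size of the *largest* Jordan block for λ (equivalently, the smallest k with (A − λI)^k v = 0 for every generalised eigenvector v of λ).

  λ = 1: largest Jordan block has size 2, contributing (x − 1)^2

So m_A(x) = (x - 1)^2 = x^2 - 2*x + 1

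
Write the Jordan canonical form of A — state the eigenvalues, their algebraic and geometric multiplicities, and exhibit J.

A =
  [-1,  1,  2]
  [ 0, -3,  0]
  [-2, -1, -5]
J_2(-3) ⊕ J_1(-3)

The characteristic polynomial is
  det(x·I − A) = x^3 + 9*x^2 + 27*x + 27 = (x + 3)^3

Eigenvalues and multiplicities (the geometric multiplicity of λ is n − rank(A − λI), which equals the number of Jordan blocks for λ):
  λ = -3: algebraic multiplicity = 3, geometric multiplicity = 2

Determining the block sizes for each eigenvalue:
  λ = -3: 2 blocks summing to 3 forces exactly one block of size 2 and the rest size 1 → block sizes [2, 1]

Assembling the blocks gives a Jordan form
J =
  [-3,  1,  0]
  [ 0, -3,  0]
  [ 0,  0, -3]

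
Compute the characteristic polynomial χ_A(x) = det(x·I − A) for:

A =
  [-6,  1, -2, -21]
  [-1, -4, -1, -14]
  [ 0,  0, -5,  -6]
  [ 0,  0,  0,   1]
x^4 + 14*x^3 + 60*x^2 + 50*x - 125

Expanding det(x·I − A) (e.g. by cofactor expansion or by noting that A is similar to its Jordan form J, which has the same characteristic polynomial as A) gives
  χ_A(x) = x^4 + 14*x^3 + 60*x^2 + 50*x - 125
which factors as (x - 1)*(x + 5)^3. The eigenvalues (with algebraic multiplicities) are λ = -5 with multiplicity 3, λ = 1 with multiplicity 1.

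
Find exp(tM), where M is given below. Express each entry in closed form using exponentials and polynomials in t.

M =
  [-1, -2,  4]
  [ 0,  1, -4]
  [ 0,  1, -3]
e^{tM} =
  [exp(-t), -2*t*exp(-t), 4*t*exp(-t)]
  [0, 2*t*exp(-t) + exp(-t), -4*t*exp(-t)]
  [0, t*exp(-t), -2*t*exp(-t) + exp(-t)]

Strategy: write M = P · J · P⁻¹ where J is a Jordan canonical form, so e^{tM} = P · e^{tJ} · P⁻¹, and e^{tJ} can be computed block-by-block.

M has Jordan form
J =
  [-1,  1,  0]
  [ 0, -1,  0]
  [ 0,  0, -1]
(up to reordering of blocks).

Per-block formulas:
  For a 2×2 Jordan block J_2(-1): exp(t · J_2(-1)) = e^(-1t)·(I + t·N), where N is the 2×2 nilpotent shift.
  For a 1×1 block at λ = -1: exp(t · [-1]) = [e^(-1t)].

After assembling e^{tJ} and conjugating by P, we get:

e^{tM} =
  [exp(-t), -2*t*exp(-t), 4*t*exp(-t)]
  [0, 2*t*exp(-t) + exp(-t), -4*t*exp(-t)]
  [0, t*exp(-t), -2*t*exp(-t) + exp(-t)]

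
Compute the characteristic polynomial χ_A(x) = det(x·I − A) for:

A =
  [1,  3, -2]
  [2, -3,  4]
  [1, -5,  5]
x^3 - 3*x^2 + 3*x - 1

Expanding det(x·I − A) (e.g. by cofactor expansion or by noting that A is similar to its Jordan form J, which has the same characteristic polynomial as A) gives
  χ_A(x) = x^3 - 3*x^2 + 3*x - 1
which factors as (x - 1)^3. The eigenvalues (with algebraic multiplicities) are λ = 1 with multiplicity 3.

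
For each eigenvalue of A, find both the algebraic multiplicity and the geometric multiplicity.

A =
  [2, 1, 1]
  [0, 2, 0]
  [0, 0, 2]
λ = 2: alg = 3, geom = 2

Step 1 — factor the characteristic polynomial to read off the algebraic multiplicities:
  χ_A(x) = (x - 2)^3

Step 2 — compute geometric multiplicities via the rank-nullity identity g(λ) = n − rank(A − λI):
  rank(A − (2)·I) = 1, so dim ker(A − (2)·I) = n − 1 = 2

Summary:
  λ = 2: algebraic multiplicity = 3, geometric multiplicity = 2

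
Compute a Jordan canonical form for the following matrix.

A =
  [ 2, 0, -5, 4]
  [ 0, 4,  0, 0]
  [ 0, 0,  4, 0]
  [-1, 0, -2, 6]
J_3(4) ⊕ J_1(4)

The characteristic polynomial is
  det(x·I − A) = x^4 - 16*x^3 + 96*x^2 - 256*x + 256 = (x - 4)^4

Eigenvalues and multiplicities (the geometric multiplicity of λ is n − rank(A − λI), which equals the number of Jordan blocks for λ):
  λ = 4: algebraic multiplicity = 4, geometric multiplicity = 2

Determining the block sizes for each eigenvalue:
  λ = 4: with am = 4 and gm = 2, the partition is not yet determined (e.g. several partitions of 4 into 2 parts exist). Let N = A − (4)·I. Computing rank(N^1) = 2, rank(N^2) = 1, rank(N^3) = 0; the number of blocks of size ≥ j is rank(N^{j−1}) − rank(N^j), giving [2, 1, 1]. So we have 1 block(s) of size 3, 1 block(s) of size 1 → block sizes [3, 1]

Assembling the blocks gives a Jordan form
J =
  [4, 1, 0, 0]
  [0, 4, 1, 0]
  [0, 0, 4, 0]
  [0, 0, 0, 4]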